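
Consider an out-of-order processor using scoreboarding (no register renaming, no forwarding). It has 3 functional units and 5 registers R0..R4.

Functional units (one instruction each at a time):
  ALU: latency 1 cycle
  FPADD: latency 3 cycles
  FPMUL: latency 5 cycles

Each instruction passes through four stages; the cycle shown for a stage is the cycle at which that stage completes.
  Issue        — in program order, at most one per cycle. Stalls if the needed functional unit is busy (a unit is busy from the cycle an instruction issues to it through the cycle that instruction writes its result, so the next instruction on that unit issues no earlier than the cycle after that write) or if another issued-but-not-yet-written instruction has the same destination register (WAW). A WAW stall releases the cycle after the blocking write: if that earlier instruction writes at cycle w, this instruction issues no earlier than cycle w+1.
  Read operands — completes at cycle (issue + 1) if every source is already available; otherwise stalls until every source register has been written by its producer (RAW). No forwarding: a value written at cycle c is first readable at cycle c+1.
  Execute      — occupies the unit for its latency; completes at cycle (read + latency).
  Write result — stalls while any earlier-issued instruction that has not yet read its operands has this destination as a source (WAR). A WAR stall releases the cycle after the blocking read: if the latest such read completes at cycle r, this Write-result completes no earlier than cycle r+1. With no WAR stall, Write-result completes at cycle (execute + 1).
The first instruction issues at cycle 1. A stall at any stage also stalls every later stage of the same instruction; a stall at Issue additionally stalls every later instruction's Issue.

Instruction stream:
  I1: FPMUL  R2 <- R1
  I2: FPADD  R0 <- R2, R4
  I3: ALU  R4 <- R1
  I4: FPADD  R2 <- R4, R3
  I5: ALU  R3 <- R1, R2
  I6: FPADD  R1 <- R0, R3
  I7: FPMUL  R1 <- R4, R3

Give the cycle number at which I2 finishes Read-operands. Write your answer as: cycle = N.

c1: issue I1 (FPMUL)
c2: I1 read-ops; issue I2 (FPADD)
c3: issue I3 (ALU)
c4: I3 read-ops
c5: I3 finished on ALU
c7: I1 finished on FPMUL
c8: I1→R2
c9: I2 read-ops
c10: I3→R4
c12: I2 finished on FPADD
c13: I2→R0
c14: issue I4 (FPADD)
c15: I4 read-ops; issue I5 (ALU)
c18: I4 finished on FPADD
c19: I4→R2
c20: I5 read-ops; issue I6 (FPADD)
c21: I5 finished on ALU
c22: I5→R3
c23: I6 read-ops
c26: I6 finished on FPADD
c27: I6→R1
c28: issue I7 (FPMUL)
c29: I7 read-ops
c34: I7 finished on FPMUL
c35: I7→R1

cycle = 9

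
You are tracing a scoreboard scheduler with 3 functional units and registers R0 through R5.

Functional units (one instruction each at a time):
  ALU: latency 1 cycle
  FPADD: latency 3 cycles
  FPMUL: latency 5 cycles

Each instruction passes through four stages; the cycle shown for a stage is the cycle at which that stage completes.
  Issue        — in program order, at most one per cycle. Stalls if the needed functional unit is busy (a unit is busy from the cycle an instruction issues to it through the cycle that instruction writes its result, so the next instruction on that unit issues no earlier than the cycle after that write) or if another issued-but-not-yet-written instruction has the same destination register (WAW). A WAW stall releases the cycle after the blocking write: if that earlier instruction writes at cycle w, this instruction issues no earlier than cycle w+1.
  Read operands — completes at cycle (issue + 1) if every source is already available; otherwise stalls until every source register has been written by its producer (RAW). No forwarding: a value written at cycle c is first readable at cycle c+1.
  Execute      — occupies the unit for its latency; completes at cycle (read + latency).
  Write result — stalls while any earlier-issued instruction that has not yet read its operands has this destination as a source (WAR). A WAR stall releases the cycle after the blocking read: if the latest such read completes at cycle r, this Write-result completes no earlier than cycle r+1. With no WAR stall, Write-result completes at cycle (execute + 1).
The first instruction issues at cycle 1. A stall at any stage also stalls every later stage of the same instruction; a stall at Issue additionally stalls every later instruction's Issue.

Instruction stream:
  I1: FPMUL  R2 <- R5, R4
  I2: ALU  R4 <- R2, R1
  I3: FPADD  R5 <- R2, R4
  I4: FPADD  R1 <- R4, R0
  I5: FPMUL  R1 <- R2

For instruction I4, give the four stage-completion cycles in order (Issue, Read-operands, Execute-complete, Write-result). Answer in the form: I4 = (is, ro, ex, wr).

I4 = (17, 18, 21, 22)

[1] I1 dispatched to FPMUL
[2] I1 operands ready · I2 dispatched to ALU
[3] I3 dispatched to FPADD
[7] I1 complete
[8] R2←I1
[9] I2 operands ready
[10] I2 complete
[11] R4←I2
[12] I3 operands ready
[15] I3 complete
[16] R5←I3
[17] I4 dispatched to FPADD
[18] I4 operands ready
[21] I4 complete
[22] R1←I4
[23] I5 dispatched to FPMUL
[24] I5 operands ready
[29] I5 complete
[30] R1←I5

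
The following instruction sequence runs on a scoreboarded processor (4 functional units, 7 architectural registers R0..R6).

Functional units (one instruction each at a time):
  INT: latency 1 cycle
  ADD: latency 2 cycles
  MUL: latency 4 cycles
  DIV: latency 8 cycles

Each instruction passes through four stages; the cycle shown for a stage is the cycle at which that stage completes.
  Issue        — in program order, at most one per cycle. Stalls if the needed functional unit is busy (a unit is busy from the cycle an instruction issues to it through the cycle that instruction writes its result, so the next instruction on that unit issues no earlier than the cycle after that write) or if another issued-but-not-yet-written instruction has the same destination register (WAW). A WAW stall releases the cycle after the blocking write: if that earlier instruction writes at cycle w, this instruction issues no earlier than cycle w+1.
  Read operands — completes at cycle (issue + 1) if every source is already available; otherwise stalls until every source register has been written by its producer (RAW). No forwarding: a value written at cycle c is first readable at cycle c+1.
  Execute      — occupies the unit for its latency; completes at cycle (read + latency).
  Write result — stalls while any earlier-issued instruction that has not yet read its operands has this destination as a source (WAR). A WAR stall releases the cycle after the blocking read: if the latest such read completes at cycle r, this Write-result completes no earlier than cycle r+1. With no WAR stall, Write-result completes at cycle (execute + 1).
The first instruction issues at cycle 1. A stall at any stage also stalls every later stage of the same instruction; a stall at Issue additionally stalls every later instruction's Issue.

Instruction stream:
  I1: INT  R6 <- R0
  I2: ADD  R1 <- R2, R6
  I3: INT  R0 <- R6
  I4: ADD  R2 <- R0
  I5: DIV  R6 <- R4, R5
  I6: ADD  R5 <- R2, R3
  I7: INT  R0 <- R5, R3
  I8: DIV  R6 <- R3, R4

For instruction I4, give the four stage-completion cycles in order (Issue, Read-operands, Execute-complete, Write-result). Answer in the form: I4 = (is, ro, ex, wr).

I4 = (9, 10, 12, 13)

t=1  I1 issues→INT
t=2  I1 reads · I2 issues→ADD
t=3  I1 exec-done
t=4  I1 writes R6
t=5  I2 reads · I3 issues→INT
t=6  I3 reads
t=7  I2 exec-done · I3 exec-done
t=8  I2 writes R1 · I3 writes R0
t=9  I4 issues→ADD
t=10  I4 reads · I5 issues→DIV
t=11  I5 reads
t=12  I4 exec-done
t=13  I4 writes R2
t=14  I6 issues→ADD
t=15  I6 reads · I7 issues→INT
t=17  I6 exec-done
t=18  I6 writes R5
t=19  I5 exec-done · I7 reads
t=20  I5 writes R6 · I7 exec-done
t=21  I7 writes R0 · I8 issues→DIV
t=22  I8 reads
t=30  I8 exec-done
t=31  I8 writes R6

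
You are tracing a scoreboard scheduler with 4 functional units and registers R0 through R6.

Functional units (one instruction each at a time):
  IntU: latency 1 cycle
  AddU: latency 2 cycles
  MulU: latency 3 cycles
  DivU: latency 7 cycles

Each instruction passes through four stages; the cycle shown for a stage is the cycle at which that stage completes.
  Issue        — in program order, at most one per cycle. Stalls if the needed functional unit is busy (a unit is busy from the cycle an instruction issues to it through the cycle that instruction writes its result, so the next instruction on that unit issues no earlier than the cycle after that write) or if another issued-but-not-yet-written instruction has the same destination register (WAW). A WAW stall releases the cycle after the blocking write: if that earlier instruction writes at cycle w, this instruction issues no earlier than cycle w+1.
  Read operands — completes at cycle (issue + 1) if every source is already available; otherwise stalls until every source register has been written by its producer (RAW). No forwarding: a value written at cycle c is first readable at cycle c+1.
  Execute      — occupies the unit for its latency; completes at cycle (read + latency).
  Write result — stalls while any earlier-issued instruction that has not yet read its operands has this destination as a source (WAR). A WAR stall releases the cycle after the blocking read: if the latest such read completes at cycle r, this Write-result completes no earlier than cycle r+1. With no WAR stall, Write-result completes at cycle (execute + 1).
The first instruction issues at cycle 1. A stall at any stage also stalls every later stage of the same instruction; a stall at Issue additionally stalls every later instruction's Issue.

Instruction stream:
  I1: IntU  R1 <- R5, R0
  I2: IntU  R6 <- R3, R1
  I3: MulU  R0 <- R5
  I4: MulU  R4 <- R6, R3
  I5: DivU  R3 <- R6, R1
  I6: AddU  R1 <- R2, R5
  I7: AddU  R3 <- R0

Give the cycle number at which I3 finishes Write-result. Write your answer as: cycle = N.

c1: I1 dispatched to IntU
c2: I1 operands ready
c3: I1 complete
c4: R1←I1
c5: I2 dispatched to IntU
c6: I2 operands ready; I3 dispatched to MulU
c7: I2 complete; I3 operands ready
c8: R6←I2
c10: I3 complete
c11: R0←I3
c12: I4 dispatched to MulU
c13: I4 operands ready; I5 dispatched to DivU
c14: I5 operands ready; I6 dispatched to AddU
c15: I6 operands ready
c16: I4 complete
c17: R4←I4; I6 complete
c18: R1←I6
c21: I5 complete
c22: R3←I5
c23: I7 dispatched to AddU
c24: I7 operands ready
c26: I7 complete
c27: R3←I7

cycle = 11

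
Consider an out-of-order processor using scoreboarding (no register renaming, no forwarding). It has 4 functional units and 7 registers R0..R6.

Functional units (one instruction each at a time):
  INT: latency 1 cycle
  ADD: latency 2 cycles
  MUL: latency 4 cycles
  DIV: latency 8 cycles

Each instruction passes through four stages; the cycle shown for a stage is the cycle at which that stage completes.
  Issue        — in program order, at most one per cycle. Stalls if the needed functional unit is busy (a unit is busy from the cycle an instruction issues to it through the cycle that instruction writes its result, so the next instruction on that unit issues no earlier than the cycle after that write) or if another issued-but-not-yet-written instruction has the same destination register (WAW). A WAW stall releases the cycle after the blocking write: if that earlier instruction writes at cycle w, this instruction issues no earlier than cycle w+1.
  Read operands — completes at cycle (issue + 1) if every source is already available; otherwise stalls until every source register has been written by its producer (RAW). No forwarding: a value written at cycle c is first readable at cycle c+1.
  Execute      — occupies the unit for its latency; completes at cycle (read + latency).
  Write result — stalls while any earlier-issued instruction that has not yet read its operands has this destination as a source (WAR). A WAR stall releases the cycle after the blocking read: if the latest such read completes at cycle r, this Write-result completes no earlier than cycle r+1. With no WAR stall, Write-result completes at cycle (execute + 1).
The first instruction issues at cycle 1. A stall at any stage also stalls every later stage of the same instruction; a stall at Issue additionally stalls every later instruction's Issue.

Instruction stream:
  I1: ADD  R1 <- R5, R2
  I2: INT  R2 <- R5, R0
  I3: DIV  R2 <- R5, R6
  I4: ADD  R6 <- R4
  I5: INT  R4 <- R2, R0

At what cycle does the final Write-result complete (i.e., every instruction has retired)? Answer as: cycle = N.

cycle = 19

t=1  issue I1 (ADD)
t=2  I1 read-ops, issue I2 (INT)
t=3  I2 read-ops
t=4  I1 finished on ADD, I2 finished on INT
t=5  I1→R1, I2→R2
t=6  issue I3 (DIV)
t=7  I3 read-ops, issue I4 (ADD)
t=8  I4 read-ops, issue I5 (INT)
t=10  I4 finished on ADD
t=11  I4→R6
t=15  I3 finished on DIV
t=16  I3→R2
t=17  I5 read-ops
t=18  I5 finished on INT
t=19  I5→R4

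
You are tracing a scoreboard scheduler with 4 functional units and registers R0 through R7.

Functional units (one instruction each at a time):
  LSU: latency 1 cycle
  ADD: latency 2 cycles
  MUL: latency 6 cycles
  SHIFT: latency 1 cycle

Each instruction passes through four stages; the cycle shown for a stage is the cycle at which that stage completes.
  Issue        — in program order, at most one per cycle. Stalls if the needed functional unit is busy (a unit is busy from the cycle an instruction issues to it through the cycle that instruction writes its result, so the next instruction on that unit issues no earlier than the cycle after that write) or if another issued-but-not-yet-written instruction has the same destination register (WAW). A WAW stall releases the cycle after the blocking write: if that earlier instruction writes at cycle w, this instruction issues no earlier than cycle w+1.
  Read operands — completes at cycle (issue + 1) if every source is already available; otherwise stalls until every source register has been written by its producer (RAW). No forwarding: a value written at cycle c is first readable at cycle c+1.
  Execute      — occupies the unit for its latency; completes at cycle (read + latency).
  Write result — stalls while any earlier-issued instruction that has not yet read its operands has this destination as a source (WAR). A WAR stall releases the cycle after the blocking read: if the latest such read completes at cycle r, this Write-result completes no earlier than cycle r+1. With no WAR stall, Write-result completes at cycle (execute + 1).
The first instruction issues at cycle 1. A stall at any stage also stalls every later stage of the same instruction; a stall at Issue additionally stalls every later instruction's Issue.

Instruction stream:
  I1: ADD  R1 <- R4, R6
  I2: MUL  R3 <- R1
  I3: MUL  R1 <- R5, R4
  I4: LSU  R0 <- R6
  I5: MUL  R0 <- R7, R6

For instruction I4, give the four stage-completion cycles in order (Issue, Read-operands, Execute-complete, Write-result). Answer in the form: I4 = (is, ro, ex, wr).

cycle 1: issue I1 (ADD)
cycle 2: I1 read-ops; issue I2 (MUL)
cycle 4: I1 finished on ADD
cycle 5: I1→R1
cycle 6: I2 read-ops
cycle 12: I2 finished on MUL
cycle 13: I2→R3
cycle 14: issue I3 (MUL)
cycle 15: I3 read-ops; issue I4 (LSU)
cycle 16: I4 read-ops
cycle 17: I4 finished on LSU
cycle 18: I4→R0
cycle 21: I3 finished on MUL
cycle 22: I3→R1
cycle 23: issue I5 (MUL)
cycle 24: I5 read-ops
cycle 30: I5 finished on MUL
cycle 31: I5→R0

I4 = (15, 16, 17, 18)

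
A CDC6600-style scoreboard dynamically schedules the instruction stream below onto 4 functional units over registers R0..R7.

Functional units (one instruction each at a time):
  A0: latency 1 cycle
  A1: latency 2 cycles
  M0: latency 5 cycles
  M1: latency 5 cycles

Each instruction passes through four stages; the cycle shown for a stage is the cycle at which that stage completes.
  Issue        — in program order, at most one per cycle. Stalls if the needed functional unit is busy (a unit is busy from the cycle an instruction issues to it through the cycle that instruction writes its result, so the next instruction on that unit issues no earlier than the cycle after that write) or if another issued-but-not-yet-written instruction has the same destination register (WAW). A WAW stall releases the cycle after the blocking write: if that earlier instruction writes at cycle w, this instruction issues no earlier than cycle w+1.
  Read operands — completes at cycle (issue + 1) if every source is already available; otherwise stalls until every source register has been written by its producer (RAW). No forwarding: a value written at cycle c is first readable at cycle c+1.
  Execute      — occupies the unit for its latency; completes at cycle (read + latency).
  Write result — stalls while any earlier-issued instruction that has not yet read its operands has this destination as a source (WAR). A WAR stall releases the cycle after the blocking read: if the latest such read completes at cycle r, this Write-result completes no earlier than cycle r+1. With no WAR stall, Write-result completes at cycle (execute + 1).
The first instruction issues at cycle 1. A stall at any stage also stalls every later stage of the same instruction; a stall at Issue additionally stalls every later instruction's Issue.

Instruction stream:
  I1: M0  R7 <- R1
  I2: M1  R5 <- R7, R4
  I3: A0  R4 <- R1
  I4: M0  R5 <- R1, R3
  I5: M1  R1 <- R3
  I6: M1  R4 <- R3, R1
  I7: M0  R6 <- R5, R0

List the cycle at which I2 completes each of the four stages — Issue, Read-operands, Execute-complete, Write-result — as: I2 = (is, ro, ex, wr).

c1: I1 issues→M0
c2: I1 reads · I2 issues→M1
c3: I3 issues→A0
c4: I3 reads
c5: I3 exec-done
c7: I1 exec-done
c8: I1 writes R7
c9: I2 reads
c10: I3 writes R4
c14: I2 exec-done
c15: I2 writes R5
c16: I4 issues→M0
c17: I4 reads · I5 issues→M1
c18: I5 reads
c22: I4 exec-done
c23: I4 writes R5 · I5 exec-done
c24: I5 writes R1
c25: I6 issues→M1
c26: I6 reads · I7 issues→M0
c27: I7 reads
c31: I6 exec-done
c32: I6 writes R4 · I7 exec-done
c33: I7 writes R6

I2 = (2, 9, 14, 15)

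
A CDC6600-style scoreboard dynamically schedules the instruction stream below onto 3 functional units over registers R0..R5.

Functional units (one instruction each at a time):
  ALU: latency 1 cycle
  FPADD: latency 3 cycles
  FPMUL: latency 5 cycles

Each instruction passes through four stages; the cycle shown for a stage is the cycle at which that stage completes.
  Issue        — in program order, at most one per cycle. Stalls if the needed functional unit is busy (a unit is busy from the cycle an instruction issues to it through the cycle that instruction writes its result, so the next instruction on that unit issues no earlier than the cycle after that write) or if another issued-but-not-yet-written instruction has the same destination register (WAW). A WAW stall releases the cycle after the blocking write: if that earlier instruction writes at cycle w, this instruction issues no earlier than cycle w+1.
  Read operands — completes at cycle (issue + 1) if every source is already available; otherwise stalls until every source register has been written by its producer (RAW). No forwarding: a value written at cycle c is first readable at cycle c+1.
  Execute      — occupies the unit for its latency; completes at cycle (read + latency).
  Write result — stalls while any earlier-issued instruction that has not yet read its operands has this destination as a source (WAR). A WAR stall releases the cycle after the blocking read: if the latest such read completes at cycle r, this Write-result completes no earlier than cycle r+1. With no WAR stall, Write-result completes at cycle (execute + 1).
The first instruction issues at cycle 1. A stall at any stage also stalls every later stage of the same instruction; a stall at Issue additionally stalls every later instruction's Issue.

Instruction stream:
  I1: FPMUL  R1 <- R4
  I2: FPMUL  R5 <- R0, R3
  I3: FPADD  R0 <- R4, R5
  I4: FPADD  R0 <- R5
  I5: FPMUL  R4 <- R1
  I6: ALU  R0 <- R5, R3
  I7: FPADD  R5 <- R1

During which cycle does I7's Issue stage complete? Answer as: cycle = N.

I1: IS=1 RO=2 EX=7 WR=8
I2: IS=9 RO=10 EX=15 WR=16  [struct: FPMUL busy until I1 writes@8]
I3: IS=10 RO=17 EX=20 WR=21  [RAW R5: wait I2 write@16]
I4: IS=22 RO=23 EX=26 WR=27  [struct: FPADD busy until I3 writes@21]
I5: IS=23 RO=24 EX=29 WR=30
I6: IS=28 RO=29 EX=30 WR=31  [WAW R0: wait I4 write@27]
I7: IS=29 RO=30 EX=33 WR=34

cycle = 29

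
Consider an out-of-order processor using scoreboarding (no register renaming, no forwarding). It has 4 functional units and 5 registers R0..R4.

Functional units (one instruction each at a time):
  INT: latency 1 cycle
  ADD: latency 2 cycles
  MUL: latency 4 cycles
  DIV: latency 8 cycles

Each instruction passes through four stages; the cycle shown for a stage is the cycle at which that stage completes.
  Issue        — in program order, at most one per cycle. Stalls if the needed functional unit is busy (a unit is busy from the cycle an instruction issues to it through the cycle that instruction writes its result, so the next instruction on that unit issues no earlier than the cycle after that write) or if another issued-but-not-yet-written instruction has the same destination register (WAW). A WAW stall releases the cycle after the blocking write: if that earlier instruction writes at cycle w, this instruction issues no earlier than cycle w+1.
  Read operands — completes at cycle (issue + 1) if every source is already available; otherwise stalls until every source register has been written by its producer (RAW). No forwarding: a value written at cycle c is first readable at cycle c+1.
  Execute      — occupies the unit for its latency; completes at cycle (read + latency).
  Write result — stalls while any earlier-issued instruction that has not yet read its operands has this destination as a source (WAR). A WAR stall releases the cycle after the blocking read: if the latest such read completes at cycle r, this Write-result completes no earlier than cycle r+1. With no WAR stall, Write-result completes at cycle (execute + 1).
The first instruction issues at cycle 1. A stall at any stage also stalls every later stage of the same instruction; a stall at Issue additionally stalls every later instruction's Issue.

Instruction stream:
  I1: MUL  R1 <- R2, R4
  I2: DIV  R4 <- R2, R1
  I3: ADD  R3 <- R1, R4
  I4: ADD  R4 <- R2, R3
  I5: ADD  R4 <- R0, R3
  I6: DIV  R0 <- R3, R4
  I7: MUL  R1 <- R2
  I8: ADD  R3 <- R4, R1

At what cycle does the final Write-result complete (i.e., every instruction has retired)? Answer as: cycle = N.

t=1  I1 issues→MUL
t=2  I1 reads | I2 issues→DIV
t=3  I3 issues→ADD
t=6  I1 exec-done
t=7  I1 writes R1
t=8  I2 reads
t=16  I2 exec-done
t=17  I2 writes R4
t=18  I3 reads
t=20  I3 exec-done
t=21  I3 writes R3
t=22  I4 issues→ADD
t=23  I4 reads
t=25  I4 exec-done
t=26  I4 writes R4
t=27  I5 issues→ADD
t=28  I5 reads | I6 issues→DIV
t=29  I7 issues→MUL
t=30  I5 exec-done | I7 reads
t=31  I5 writes R4
t=32  I6 reads | I8 issues→ADD
t=34  I7 exec-done
t=35  I7 writes R1
t=36  I8 reads
t=38  I8 exec-done
t=39  I8 writes R3
t=40  I6 exec-done
t=41  I6 writes R0

cycle = 41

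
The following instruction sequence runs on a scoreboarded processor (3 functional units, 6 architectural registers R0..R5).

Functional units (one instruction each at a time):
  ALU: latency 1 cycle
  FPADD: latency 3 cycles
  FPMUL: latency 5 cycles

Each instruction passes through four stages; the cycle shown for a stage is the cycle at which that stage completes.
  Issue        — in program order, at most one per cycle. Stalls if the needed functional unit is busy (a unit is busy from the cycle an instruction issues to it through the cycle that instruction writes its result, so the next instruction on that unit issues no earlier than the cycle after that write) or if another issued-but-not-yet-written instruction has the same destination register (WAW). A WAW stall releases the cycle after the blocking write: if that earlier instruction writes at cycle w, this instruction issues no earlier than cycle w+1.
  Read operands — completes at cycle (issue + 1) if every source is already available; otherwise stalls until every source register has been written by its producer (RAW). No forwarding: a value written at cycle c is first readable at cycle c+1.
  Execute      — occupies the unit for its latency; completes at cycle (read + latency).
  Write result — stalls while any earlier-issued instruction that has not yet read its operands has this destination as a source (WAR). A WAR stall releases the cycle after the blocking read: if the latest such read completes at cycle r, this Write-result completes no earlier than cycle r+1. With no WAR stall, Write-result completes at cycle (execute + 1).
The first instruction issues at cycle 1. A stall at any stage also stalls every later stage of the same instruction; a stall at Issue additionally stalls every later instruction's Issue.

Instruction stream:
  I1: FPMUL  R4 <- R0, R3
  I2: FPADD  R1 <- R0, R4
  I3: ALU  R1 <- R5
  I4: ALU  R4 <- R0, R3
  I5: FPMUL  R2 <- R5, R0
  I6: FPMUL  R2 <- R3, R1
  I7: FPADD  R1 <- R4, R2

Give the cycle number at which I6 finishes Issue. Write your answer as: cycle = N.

cycle = 27

t=1  I1→FPMUL
t=2  I1 RO | I2→FPADD
t=7  I1 EX
t=8  I1 WR R4
t=9  I2 RO
t=12  I2 EX
t=13  I2 WR R1
t=14  I3→ALU
t=15  I3 RO
t=16  I3 EX
t=17  I3 WR R1
t=18  I4→ALU
t=19  I4 RO | I5→FPMUL
t=20  I4 EX | I5 RO
t=21  I4 WR R4
t=25  I5 EX
t=26  I5 WR R2
t=27  I6→FPMUL
t=28  I6 RO | I7→FPADD
t=33  I6 EX
t=34  I6 WR R2
t=35  I7 RO
t=38  I7 EX
t=39  I7 WR R1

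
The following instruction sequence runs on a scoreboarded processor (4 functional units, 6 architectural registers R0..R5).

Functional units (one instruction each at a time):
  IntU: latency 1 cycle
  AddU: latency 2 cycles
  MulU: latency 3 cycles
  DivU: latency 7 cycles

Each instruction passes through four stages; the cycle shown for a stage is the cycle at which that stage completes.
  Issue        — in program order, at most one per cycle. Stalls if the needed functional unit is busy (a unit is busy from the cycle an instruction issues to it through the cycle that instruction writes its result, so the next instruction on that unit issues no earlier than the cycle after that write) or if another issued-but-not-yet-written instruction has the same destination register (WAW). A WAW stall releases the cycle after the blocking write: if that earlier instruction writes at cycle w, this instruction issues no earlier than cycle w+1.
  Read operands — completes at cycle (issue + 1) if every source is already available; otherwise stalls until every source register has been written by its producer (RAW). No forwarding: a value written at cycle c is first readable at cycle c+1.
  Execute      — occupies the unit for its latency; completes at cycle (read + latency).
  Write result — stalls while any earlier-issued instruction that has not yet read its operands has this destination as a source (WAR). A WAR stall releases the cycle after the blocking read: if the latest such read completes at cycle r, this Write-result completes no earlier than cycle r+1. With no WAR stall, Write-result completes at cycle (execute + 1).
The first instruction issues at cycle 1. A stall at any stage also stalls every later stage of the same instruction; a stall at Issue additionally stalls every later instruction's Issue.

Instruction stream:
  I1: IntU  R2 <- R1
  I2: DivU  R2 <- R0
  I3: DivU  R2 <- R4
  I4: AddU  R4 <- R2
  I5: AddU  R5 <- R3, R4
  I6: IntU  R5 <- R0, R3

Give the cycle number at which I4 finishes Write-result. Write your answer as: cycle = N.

t=1  I1 dispatched to IntU
t=2  I1 operands ready
t=3  I1 complete
t=4  R2←I1
t=5  I2 dispatched to DivU
t=6  I2 operands ready
t=13  I2 complete
t=14  R2←I2
t=15  I3 dispatched to DivU
t=16  I3 operands ready, I4 dispatched to AddU
t=23  I3 complete
t=24  R2←I3
t=25  I4 operands ready
t=27  I4 complete
t=28  R4←I4
t=29  I5 dispatched to AddU
t=30  I5 operands ready
t=32  I5 complete
t=33  R5←I5
t=34  I6 dispatched to IntU
t=35  I6 operands ready
t=36  I6 complete
t=37  R5←I6

cycle = 28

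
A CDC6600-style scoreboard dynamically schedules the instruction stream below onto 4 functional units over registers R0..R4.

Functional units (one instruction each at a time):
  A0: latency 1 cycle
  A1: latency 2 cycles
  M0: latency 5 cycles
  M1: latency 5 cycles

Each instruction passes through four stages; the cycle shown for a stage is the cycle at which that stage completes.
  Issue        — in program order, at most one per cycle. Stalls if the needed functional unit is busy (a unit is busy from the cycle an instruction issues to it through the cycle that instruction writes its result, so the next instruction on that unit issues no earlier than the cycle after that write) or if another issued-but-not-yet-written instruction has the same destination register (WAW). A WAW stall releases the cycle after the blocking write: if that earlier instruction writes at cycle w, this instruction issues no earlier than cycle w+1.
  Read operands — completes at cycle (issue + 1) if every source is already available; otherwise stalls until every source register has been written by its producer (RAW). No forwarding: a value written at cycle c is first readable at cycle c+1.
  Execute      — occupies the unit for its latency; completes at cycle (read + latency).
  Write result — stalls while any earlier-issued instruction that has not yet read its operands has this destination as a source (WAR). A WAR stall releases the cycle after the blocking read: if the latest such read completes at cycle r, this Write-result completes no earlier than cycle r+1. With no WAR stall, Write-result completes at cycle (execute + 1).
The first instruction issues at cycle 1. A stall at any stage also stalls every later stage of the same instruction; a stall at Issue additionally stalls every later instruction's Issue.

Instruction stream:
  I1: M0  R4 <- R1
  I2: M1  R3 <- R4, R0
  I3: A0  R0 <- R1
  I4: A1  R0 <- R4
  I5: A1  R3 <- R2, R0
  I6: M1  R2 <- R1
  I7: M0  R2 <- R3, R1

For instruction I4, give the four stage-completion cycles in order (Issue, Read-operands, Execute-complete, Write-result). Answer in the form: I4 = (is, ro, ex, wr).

cycle 1: I1 dispatched to M0
cycle 2: I1 operands ready, I2 dispatched to M1
cycle 3: I3 dispatched to A0
cycle 4: I3 operands ready
cycle 5: I3 complete
cycle 7: I1 complete
cycle 8: R4←I1
cycle 9: I2 operands ready
cycle 10: R0←I3
cycle 11: I4 dispatched to A1
cycle 12: I4 operands ready
cycle 14: I2 complete, I4 complete
cycle 15: R3←I2, R0←I4
cycle 16: I5 dispatched to A1
cycle 17: I5 operands ready, I6 dispatched to M1
cycle 18: I6 operands ready
cycle 19: I5 complete
cycle 20: R3←I5
cycle 23: I6 complete
cycle 24: R2←I6
cycle 25: I7 dispatched to M0
cycle 26: I7 operands ready
cycle 31: I7 complete
cycle 32: R2←I7

I4 = (11, 12, 14, 15)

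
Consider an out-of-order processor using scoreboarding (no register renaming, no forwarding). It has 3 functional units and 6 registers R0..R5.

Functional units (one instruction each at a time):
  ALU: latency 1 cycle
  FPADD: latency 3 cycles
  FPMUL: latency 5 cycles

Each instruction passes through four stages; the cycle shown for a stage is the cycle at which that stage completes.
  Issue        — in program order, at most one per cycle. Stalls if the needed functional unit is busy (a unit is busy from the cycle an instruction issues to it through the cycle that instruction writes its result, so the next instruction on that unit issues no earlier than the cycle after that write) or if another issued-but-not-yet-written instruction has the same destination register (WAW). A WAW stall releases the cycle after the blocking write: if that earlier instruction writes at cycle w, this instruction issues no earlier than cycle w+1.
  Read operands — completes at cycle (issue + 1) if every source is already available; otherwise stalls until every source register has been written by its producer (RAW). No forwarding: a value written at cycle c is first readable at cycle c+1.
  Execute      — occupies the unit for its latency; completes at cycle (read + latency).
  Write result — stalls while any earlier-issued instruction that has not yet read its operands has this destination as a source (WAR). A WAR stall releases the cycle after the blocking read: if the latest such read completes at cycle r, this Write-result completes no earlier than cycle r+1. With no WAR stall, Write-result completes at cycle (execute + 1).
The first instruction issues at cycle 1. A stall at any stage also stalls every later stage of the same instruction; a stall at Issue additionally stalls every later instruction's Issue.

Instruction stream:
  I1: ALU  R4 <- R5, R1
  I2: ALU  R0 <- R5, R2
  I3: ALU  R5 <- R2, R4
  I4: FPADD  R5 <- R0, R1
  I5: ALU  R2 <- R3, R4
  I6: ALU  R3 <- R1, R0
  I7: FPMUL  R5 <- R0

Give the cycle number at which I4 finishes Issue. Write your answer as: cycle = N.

cycle = 13

[1] I1→ALU
[2] I1 RO
[3] I1 EX
[4] I1 WR R4
[5] I2→ALU
[6] I2 RO
[7] I2 EX
[8] I2 WR R0
[9] I3→ALU
[10] I3 RO
[11] I3 EX
[12] I3 WR R5
[13] I4→FPADD
[14] I4 RO | I5→ALU
[15] I5 RO
[16] I5 EX
[17] I4 EX | I5 WR R2
[18] I4 WR R5 | I6→ALU
[19] I6 RO | I7→FPMUL
[20] I6 EX | I7 RO
[21] I6 WR R3
[25] I7 EX
[26] I7 WR R5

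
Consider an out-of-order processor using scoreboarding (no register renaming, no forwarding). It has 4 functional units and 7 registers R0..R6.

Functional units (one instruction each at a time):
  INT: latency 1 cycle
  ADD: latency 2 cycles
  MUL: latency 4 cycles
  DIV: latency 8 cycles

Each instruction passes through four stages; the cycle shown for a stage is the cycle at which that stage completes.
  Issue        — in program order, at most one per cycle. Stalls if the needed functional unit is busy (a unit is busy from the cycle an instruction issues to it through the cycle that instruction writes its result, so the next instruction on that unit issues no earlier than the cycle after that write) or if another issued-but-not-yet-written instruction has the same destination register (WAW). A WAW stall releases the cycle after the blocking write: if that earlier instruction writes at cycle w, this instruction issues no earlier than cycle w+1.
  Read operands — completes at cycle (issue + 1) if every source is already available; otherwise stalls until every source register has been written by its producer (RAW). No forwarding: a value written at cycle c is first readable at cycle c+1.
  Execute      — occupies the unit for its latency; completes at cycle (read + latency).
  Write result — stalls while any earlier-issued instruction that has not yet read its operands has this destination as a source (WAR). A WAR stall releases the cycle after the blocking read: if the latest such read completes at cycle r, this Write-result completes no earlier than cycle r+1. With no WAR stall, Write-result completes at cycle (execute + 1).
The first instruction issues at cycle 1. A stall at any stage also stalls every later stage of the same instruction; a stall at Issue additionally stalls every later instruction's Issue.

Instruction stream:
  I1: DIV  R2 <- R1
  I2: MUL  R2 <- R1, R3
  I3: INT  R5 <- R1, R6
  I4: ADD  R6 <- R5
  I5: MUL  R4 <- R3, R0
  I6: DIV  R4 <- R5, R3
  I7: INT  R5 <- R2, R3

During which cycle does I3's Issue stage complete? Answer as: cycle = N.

cycle = 13

I1: IS=1 RO=2 EX=10 WR=11
I2: IS=12 RO=13 EX=17 WR=18  [WAW R2: wait I1 write@11]
I3: IS=13 RO=14 EX=15 WR=16
I4: IS=14 RO=17 EX=19 WR=20  [RAW R5: wait I3 write@16]
I5: IS=19 RO=20 EX=24 WR=25  [struct: MUL busy until I2 writes@18]
I6: IS=26 RO=27 EX=35 WR=36  [WAW R4: wait I5 write@25]
I7: IS=27 RO=28 EX=29 WR=30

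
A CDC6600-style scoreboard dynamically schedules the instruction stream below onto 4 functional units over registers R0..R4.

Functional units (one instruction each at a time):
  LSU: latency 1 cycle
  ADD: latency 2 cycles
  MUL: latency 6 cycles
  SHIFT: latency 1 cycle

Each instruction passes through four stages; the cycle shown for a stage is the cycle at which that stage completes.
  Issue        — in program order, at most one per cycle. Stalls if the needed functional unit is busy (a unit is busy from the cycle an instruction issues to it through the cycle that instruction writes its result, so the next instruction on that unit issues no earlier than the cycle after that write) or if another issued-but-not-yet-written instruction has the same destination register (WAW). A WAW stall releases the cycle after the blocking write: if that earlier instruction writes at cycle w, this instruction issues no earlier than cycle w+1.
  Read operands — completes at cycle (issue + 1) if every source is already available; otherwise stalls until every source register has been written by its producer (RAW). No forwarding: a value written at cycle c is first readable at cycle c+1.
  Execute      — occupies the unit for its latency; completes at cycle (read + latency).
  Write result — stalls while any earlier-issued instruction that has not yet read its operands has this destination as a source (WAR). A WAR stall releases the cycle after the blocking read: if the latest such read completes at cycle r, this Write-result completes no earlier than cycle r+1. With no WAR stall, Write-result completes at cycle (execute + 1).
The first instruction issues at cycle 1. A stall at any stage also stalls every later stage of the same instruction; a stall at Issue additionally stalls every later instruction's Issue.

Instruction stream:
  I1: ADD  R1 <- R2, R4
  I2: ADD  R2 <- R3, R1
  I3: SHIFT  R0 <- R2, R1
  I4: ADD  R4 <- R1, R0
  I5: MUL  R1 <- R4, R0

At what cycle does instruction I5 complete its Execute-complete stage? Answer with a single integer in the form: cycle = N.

t=1  I1→ADD
t=2  I1 RO
t=4  I1 EX
t=5  I1 WR R1
t=6  I2→ADD
t=7  I2 RO, I3→SHIFT
t=9  I2 EX
t=10  I2 WR R2
t=11  I3 RO, I4→ADD
t=12  I3 EX, I5→MUL
t=13  I3 WR R0
t=14  I4 RO
t=16  I4 EX
t=17  I4 WR R4
t=18  I5 RO
t=24  I5 EX
t=25  I5 WR R1

cycle = 24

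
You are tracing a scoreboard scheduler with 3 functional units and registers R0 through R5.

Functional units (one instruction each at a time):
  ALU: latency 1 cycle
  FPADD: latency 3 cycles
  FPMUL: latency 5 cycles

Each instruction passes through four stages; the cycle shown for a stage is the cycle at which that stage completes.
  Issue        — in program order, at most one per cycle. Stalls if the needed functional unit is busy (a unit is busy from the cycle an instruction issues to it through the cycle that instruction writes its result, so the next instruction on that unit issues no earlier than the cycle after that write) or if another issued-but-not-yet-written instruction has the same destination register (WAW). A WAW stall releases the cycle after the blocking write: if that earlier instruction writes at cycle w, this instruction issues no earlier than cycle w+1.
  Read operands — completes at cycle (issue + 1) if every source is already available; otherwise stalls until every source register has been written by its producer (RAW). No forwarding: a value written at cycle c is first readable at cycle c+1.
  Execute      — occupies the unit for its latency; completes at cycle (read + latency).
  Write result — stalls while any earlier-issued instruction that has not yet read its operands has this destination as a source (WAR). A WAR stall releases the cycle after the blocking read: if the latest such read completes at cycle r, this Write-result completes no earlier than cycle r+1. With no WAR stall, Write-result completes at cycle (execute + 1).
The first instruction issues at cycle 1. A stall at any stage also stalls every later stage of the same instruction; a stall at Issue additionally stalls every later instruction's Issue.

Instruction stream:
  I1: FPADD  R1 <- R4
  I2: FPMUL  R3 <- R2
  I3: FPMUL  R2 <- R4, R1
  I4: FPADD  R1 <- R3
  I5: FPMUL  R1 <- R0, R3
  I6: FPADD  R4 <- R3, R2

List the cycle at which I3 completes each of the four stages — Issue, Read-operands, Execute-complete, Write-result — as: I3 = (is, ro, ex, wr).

I3 = (10, 11, 16, 17)

c1: I1 dispatched to FPADD
c2: I1 operands ready; I2 dispatched to FPMUL
c3: I2 operands ready
c5: I1 complete
c6: R1←I1
c8: I2 complete
c9: R3←I2
c10: I3 dispatched to FPMUL
c11: I3 operands ready; I4 dispatched to FPADD
c12: I4 operands ready
c15: I4 complete
c16: I3 complete; R1←I4
c17: R2←I3
c18: I5 dispatched to FPMUL
c19: I5 operands ready; I6 dispatched to FPADD
c20: I6 operands ready
c23: I6 complete
c24: I5 complete; R4←I6
c25: R1←I5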